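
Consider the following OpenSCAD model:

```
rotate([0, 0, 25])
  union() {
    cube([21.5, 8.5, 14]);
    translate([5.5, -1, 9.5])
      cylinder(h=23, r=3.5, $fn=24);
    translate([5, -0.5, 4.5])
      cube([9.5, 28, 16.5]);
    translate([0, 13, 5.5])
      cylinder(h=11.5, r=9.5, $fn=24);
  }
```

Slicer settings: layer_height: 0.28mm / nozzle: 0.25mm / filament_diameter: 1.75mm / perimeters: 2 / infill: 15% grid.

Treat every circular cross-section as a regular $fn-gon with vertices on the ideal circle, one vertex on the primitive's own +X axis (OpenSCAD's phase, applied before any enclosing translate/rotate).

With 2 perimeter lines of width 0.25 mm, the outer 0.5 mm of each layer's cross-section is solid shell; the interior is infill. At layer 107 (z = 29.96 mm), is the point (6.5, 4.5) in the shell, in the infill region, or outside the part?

shell

At z = 29.96 mm: the cube does not reach this height (z outside [0, 14]); the cylinder at (5.5, -1): section is a regular 24-gon, circumradius r=3.5; the cube at (5, -0.5) is not intersected at this z (z outside [4.5, 21]); the cylinder at (0, 13) is absent (z outside [5.5, 17]); Merging all regions: only the r=3.5 cylinder at (5.5, -1) is present, so the union is just that shape — 1 connected region; (whole slice rotated 25° about Z — lengths, areas and connectivity unchanged). Overall, the cross-section is a single solid region. Undo the 25° rotation: the query point maps to (7.793, 1.331) in the un-rotated model frame. The nearest boundary edge runs (7.97, 1.47)→(7.25, 2.03); distance from the point to it = 0.22 mm. The point is inside the cross-section, 0.22 mm from the nearest boundary — within the 0.5 mm shell band (2 × 0.25).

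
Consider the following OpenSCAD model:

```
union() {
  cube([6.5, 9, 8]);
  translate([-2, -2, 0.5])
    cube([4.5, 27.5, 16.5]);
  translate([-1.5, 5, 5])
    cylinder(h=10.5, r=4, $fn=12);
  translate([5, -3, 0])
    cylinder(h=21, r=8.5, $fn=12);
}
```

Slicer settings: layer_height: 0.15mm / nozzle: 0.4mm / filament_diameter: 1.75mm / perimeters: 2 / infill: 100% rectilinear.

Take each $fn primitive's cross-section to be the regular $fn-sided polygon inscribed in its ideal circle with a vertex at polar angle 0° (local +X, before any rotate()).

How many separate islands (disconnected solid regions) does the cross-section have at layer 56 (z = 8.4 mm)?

1

At z = 8.4 mm: the cube is not intersected at this z (z outside [0, 8]); the 4.5×27.5 cube at (-2, -2) contributes its full rectangle; the cylinder at (-1.5, 5): section is a regular 12-gon, circumradius r=4; the cylinder at (5, -3): section is a regular 12-gon, circumradius r=8.5; Merging all regions: the regions partially overlap (shared area 53.28 mm²), so overlapping operands fuse into one piece — 1 connected region. Overall, the cross-section is a single solid region. Island count = 1.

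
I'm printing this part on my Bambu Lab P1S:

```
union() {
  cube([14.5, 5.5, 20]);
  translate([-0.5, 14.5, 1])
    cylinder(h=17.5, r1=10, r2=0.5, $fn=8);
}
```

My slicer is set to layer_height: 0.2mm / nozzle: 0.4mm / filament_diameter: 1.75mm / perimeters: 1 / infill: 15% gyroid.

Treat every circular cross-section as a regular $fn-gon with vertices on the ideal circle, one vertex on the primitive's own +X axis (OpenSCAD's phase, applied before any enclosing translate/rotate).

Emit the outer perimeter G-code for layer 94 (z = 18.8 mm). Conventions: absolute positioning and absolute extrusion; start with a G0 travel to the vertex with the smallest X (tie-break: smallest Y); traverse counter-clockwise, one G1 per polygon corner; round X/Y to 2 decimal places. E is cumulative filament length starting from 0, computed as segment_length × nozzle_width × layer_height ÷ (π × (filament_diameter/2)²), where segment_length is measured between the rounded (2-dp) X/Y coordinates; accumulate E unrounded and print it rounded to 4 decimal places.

At z = 18.8 mm: the cube (footprint 14.5×5.5) is included at this height; the cone at (-0.5, 14.5) does not reach this height (z outside [1, 18.5]); Combining (union): only the 14.5×5.5 cube is present, so the union is just that shape — 1 connected region. The outline is a single polygon with 4 vertices. Extrusion per mm of travel: 0.4 × 0.2 / (π × 0.875²) = 0.033260. Accumulating E over each segment gives final E = 1.3304.

G0 X0.00 Y0.00 Z18.80
G1 X14.50 Y0.00 E0.4823
G1 X14.50 Y5.50 E0.6652
G1 X0.00 Y5.50 E1.1475
G1 X0.00 Y0.00 E1.3304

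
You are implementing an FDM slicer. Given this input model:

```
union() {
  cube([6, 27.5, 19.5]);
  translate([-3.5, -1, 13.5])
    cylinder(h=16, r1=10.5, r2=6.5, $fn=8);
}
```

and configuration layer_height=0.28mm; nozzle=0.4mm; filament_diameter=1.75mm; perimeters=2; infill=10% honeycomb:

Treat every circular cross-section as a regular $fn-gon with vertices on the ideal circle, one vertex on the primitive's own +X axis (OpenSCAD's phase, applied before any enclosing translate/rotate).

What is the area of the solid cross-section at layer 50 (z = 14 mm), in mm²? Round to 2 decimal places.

434.04 mm²

At z = 14 mm: the cube is present — its section is the full 6×27.5 rectangle (area 165.00 mm²); the cone at (-3.5, -1) (r1=10.5→r2=6.5) has section circumradius 10.375 here — a regular 8-gon (area = (8/2)·10.375²·sin(360°/8) = 304.45 mm²); Taking the union: the regions partially overlap — summed areas 469.45 mm² minus the doubly-counted overlap 35.41 mm² gives 434.04 mm² — area = 434.04 mm². Overall, the cross-section is a single solid region. Net area = 434.04 mm².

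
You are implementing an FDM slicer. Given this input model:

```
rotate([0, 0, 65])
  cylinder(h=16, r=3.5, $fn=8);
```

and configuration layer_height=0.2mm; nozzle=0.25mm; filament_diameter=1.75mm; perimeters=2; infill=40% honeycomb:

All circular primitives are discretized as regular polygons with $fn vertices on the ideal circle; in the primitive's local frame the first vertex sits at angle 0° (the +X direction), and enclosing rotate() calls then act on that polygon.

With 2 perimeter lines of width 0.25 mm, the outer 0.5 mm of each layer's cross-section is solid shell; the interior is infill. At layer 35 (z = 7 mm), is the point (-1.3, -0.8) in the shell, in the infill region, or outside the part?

At z = 7 mm: the r=3.5 cylinder gives a regular 8-gon of circumradius 3.5 (constant along its height); (whole slice rotated 65° about Z — lengths, areas and connectivity unchanged). Overall, the cross-section is a single solid region. Undo the 65° rotation: the query point maps to (-1.274, 0.840) in the un-rotated model frame. The nearest boundary edge runs (-2.47, 2.47)→(-3.50, 0.00); distance from the point to it = 1.73 mm. The point is inside the cross-section and 1.73 mm from the nearest boundary — more than the 0.5 mm shell width (2 × 0.25), so it's in the infill interior.

infill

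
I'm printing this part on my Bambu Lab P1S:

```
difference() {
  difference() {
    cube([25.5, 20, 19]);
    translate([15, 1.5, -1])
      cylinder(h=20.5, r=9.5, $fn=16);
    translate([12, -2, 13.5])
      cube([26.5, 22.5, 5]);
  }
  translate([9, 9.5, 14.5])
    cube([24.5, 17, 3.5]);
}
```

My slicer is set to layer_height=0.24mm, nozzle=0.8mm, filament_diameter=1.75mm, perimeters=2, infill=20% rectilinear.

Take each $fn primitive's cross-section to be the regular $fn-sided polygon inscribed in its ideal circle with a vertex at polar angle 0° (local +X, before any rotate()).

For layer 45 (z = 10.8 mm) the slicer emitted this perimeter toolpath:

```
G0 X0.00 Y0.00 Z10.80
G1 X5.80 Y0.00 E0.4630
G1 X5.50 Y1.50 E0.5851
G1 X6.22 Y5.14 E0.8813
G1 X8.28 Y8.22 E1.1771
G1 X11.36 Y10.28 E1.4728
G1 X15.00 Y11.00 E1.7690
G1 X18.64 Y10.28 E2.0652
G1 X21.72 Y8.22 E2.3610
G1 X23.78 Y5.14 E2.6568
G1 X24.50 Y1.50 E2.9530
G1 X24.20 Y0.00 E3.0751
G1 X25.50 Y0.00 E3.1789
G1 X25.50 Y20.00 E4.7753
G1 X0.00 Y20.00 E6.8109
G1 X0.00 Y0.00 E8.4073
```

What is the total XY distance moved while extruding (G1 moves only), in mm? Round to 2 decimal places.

105.32 mm

Sum the Euclidean lengths of each G1 segment: total = 105.32 mm.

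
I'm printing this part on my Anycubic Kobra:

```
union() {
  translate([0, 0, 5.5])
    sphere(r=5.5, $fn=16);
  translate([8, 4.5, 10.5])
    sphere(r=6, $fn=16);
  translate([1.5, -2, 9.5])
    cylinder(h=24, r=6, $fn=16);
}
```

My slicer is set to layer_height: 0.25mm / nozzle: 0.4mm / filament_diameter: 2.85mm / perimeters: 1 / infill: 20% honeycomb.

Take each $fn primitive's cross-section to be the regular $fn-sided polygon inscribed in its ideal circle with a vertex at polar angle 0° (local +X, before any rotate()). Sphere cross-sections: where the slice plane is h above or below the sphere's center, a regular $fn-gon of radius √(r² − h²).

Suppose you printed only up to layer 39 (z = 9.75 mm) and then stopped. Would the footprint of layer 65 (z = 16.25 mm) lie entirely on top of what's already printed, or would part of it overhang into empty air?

Compare the two slices. At z = 9.75: the r=5.5 sphere contributes a regular 16-gon of circumradius √(5.5²−4.25²) = 3.491 (area = (16/2)·3.491²·sin(360°/16) = 37.31 mm²); the sphere at (8, 4.5): section is a regular 16-gon, circumradius = √(r²−h²) = √(6²−0.75²) = 5.953 (area = (16/2)·5.953²·sin(360°/16) = 108.49 mm²); the r=6 cylinder at (1.5, -2) contributes a regular 16-gon of circumradius 6 (area = (16/2)·6.000²·sin(360°/16) = 110.21 mm²); Merging all regions: the regions partially overlap — summed areas 256.02 mm² minus the doubly-counted overlap 50.37 mm² gives 205.65 mm² — area = 205.65 mm². At z = 16.25: the sphere is not intersected at this z (|z−center|=10.750 > r=5.5); the r=6 sphere at (8, 4.5) contributes a regular 16-gon of circumradius √(6²−5.75²) = 1.714 (area = (16/2)·1.714²·sin(360°/16) = 8.99 mm²); the cylinder at (1.5, -2): section is a regular 16-gon, circumradius r=6 (area = (16/2)·6.000²·sin(360°/16) = 110.21 mm²); Combining (union): the 2 present regions are separate (no shared area or edge), so areas and boundary lengths simply add and each stays a separate island — area = 119.21 mm². Checking containment: the cross-section at z = 16.25 is a subset of the cross-section at z = 9.75.

entirely on top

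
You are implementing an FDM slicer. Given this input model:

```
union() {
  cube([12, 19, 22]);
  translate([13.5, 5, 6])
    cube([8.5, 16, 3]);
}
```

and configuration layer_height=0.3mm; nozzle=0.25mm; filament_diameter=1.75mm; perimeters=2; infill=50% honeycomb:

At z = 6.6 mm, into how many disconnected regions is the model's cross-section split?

2

At z = 6.6 mm: the cube (footprint 12×19) is included at this height; the 8.5×16 cube at (13.5, 5) contributes its full rectangle; Taking the union: the 2 present regions are separate (no shared area or edge), so areas and boundary lengths simply add and each stays a separate island — 2 connected regions. The result has 2 disconnected regions.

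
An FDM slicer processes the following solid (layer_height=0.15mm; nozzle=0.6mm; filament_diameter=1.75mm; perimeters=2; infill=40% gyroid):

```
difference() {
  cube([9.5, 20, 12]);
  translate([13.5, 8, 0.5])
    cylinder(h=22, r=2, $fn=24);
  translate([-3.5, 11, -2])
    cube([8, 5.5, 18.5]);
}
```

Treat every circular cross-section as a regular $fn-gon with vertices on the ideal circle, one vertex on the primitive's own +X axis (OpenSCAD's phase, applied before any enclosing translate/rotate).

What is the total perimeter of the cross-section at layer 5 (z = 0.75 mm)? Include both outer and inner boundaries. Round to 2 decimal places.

68.00 mm

At z = 0.75 mm: the cube is present — its section is the full 9.5×20 rectangle (perimeter 59.00 mm); the r=2 cylinder at (13.5, 8) contributes a regular 24-gon of circumradius 2 (perimeter = 2·24·2.000·sin(180°/24) = 12.53 mm); the cube at (-3.5, 11) (footprint 8×5.5) is included at this height (perimeter 27.00 mm); Taking the first minus the rest: starting from the 9.5×20 cube, the r=2 cylinder at (13.5, 8) misses the remaining region (no effect); the 8×5.5 cube at (-3.5, 11) partially overlaps it — only the 24.75 mm² overlap (of its 44.00 mm²) is removed, clipping the outline — boundary = 68.00 mm. Overall, the cross-section is a single solid region. Total boundary length (outer) = 68.00 mm.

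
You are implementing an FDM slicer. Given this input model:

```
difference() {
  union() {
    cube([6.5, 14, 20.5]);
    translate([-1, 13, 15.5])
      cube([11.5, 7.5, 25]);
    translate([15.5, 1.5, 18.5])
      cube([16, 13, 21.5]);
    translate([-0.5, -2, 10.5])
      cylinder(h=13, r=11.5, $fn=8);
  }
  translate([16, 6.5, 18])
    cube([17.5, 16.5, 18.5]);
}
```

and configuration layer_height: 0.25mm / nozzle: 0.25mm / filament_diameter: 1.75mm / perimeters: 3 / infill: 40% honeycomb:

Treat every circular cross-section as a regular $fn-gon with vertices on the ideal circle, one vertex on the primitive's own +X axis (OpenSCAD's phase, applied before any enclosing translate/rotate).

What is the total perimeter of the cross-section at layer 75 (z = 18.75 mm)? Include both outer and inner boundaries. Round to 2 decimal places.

At z = 18.75 mm: the 6.5×14 cube contributes its full rectangle (perimeter 41.00 mm); the cube at (-1, 13) is present — its section is the full 11.5×7.5 rectangle (perimeter 38.00 mm); the cube at (15.5, 1.5) is present — its section is the full 16×13 rectangle (perimeter 58.00 mm); the r=11.5 cylinder at (-0.5, -2) contributes a regular 8-gon of circumradius 11.5 (perimeter = 2·8·11.500·sin(180°/8) = 70.41 mm); Combining (union): the regions partially overlap (shared area 58.15 mm²), so the edge portions inside another operand are dropped and the merged outline is re-measured after clipping — boundary = 162.98 mm; the cube at (16, 6.5) is present — its section is the full 17.5×16.5 rectangle (perimeter 68.00 mm); Subtracting the remaining from the first: starting from that combined region, the 17.5×16.5 cube at (16, 6.5) partially overlaps it — only the 124.00 mm² overlap (of its 288.75 mm²) is removed, clipping the outline — boundary = 162.98 mm. Overall, the cross-section has 2 separate islands. Total boundary length (outer) = 162.98 mm.

162.98 mm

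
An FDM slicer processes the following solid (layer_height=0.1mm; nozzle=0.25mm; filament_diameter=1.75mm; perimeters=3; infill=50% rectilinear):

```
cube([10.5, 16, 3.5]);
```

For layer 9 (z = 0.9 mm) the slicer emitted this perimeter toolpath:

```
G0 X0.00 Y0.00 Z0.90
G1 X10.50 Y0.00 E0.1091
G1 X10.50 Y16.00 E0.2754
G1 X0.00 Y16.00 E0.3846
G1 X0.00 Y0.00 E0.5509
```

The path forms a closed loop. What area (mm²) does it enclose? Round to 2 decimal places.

Apply the shoelace formula to the sequence of (X, Y) vertices; enclosed area = 168.00 mm².

168.00 mm²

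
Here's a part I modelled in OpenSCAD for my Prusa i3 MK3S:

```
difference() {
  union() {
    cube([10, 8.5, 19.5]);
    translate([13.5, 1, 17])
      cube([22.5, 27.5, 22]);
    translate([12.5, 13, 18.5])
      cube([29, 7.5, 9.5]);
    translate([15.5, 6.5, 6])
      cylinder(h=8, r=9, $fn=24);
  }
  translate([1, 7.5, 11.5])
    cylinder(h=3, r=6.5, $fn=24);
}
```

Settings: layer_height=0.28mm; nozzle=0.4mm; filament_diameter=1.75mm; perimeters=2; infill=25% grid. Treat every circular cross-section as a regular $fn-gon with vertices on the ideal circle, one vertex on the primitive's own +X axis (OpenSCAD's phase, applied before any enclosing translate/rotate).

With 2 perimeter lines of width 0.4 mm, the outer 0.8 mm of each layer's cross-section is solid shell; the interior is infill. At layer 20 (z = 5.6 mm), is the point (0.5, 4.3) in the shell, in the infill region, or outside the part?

shell

At z = 5.6 mm: the 10×8.5 cube contributes its full rectangle; the cube at (13.5, 1) does not reach this height (z outside [17, 39]); the cube at (12.5, 13) is absent (z outside [18.5, 28]); the cylinder at (15.5, 6.5) is not intersected at this z (z outside [6, 14]); Merging all regions: only the 10×8.5 cube is present, so the union is just that shape — 1 connected region; the cylinder at (1, 7.5) is absent (z outside [11.5, 14.5]); Taking the first minus the rest: none of the subtracted shapes is present at this height, so the result so far is unchanged — 1 connected region. Overall, the cross-section is a single solid region. The nearest boundary edge runs (0.00, 8.50)→(0.00, 0.00); distance from the point to it = 0.50 mm. The point is inside the cross-section, 0.50 mm from the nearest boundary — within the 0.8 mm shell band (2 × 0.4).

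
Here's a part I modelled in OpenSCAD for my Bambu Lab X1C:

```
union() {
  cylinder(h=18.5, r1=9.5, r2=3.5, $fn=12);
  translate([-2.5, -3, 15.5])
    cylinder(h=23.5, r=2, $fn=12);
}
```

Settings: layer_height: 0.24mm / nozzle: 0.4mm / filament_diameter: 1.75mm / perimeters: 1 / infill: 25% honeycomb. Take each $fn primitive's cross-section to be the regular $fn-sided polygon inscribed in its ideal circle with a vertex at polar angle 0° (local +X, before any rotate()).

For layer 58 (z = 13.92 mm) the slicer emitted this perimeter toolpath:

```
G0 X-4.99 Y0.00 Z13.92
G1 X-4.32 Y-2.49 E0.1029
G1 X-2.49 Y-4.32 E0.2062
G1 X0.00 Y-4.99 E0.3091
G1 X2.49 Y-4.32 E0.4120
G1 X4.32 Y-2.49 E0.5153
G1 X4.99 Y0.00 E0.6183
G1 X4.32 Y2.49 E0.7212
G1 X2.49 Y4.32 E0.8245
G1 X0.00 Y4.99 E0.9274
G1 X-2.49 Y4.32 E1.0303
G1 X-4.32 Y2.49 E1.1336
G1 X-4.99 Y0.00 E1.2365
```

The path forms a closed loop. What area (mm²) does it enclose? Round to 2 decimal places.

Apply the shoelace formula to the sequence of (X, Y) vertices; enclosed area = 74.63 mm².

74.63 mm²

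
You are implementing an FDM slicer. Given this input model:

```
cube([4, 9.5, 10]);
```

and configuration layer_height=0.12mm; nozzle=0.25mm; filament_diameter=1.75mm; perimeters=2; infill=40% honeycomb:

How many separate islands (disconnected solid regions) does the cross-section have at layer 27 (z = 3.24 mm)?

At z = 3.24 mm: the cube (footprint 4×9.5) is included at this height. Overall, the cross-section is a single solid region. Island count = 1.

1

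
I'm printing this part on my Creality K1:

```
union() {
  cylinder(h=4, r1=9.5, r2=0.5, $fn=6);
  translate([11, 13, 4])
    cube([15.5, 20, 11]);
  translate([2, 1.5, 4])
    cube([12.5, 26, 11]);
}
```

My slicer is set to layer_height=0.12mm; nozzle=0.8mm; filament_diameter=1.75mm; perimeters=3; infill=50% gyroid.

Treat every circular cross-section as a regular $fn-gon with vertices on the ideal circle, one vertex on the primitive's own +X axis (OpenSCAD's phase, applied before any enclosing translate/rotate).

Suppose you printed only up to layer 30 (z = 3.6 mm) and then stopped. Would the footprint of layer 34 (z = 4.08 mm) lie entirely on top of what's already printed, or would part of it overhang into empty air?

Compare the two slices. At z = 3.6: the cone: at t=0.900 of its height the radius interpolates to r₁+(r₂−r₁)t = 1.400, giving a regular 6-gon of that circumradius (area = (6/2)·1.400²·sin(360°/6) = 5.09 mm²); the cube at (11, 13) does not reach this height (z outside [4, 15]); the cube at (2, 1.5) is absent (z outside [4, 15]); Taking the union: only the cone is present, so the union is just that shape — area = 5.09 mm². At z = 4.08: the cone is absent (z outside [0, 4]); the cube at (11, 13) is present — its section is the full 15.5×20 rectangle (area 310.00 mm²); the 12.5×26 cube at (2, 1.5) contributes its full rectangle (area 325.00 mm²); Taking the union: the regions partially overlap — summed areas 635.00 mm² minus the doubly-counted overlap 50.75 mm² gives 584.25 mm² — area = 584.25 mm². Checking containment: at z = 4.08 the cross-section extends beyond the z = 3.6 cross-section by about 584.25 mm².

part overhangs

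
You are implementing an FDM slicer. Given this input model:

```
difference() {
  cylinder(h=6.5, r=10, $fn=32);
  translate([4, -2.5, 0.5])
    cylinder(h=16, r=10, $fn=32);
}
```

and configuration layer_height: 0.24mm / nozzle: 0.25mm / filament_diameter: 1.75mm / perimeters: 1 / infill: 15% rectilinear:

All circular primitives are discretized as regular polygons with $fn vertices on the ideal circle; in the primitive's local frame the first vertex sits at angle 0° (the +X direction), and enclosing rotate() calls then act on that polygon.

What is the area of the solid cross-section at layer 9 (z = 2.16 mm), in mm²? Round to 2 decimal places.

93.17 mm²

At z = 2.16 mm: the cylinder: section is a regular 32-gon, circumradius r=10 (area = (32/2)·10.000²·sin(360°/32) = 312.14 mm²); the cylinder at (4, -2.5): section is a regular 32-gon, circumradius r=10 (area = (32/2)·10.000²·sin(360°/32) = 312.14 mm²); After the difference (first − rest): starting from the r=10 cylinder (312.14 mm²), the r=10 cylinder at (4, -2.5) partially overlaps it — only the 218.98 mm² overlap (of its 312.14 mm²) is removed, clipping the outline — area = 93.17 mm². Overall, the cross-section is a single solid region. Net area = 93.17 mm².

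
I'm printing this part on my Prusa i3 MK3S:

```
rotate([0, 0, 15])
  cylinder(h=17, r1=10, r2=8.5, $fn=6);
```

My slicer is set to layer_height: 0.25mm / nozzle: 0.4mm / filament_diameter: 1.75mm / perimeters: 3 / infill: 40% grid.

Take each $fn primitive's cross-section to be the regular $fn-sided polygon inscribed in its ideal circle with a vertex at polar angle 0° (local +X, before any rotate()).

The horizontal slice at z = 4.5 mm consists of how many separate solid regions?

1

At z = 4.5 mm: the cone (r1=10→r2=8.5) has section circumradius 9.603 here — a regular 6-gon; (rotated 15° about Z; rotation is an isometry so areas/perimeters/island counts are preserved). The result has 1 disconnected region.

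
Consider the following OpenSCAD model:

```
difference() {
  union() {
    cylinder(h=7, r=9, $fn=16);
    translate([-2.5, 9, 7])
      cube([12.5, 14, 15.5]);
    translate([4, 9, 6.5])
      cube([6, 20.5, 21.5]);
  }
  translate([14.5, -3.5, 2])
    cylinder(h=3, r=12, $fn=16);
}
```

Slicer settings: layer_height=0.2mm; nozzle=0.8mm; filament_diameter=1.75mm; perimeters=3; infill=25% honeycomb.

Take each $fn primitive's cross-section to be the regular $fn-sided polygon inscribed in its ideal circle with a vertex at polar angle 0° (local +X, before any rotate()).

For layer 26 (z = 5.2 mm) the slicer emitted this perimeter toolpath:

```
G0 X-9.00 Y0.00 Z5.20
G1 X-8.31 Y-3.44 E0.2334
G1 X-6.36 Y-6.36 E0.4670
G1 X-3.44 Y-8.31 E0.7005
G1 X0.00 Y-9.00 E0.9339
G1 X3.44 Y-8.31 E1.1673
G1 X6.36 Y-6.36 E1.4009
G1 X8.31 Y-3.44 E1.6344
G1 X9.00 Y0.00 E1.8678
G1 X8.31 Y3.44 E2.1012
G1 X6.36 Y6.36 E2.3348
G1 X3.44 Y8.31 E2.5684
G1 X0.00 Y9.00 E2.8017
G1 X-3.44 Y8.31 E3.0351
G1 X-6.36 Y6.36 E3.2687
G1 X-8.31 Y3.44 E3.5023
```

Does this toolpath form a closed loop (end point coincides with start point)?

Start point (G0): (-9.00, 0.00). End point (last G1): the path does not return to the start — open.

no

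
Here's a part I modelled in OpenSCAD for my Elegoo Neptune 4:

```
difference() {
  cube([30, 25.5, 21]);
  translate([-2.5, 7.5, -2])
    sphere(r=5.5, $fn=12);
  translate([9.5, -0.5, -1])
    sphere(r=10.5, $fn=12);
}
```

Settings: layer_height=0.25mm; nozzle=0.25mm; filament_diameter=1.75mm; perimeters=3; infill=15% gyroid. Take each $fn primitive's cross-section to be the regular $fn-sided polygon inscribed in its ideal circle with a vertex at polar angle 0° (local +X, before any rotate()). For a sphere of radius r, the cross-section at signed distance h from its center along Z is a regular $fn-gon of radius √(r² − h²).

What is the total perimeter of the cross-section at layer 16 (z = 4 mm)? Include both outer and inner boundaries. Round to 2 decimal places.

120.44 mm

At z = 4 mm: the cube is present — its section is the full 30×25.5 rectangle (perimeter 111.00 mm); the sphere at (-2.5, 7.5) does not reach this height (|z−center|=6.000 > r=5.5); the r=10.5 sphere at (9.5, -0.5) contributes a regular 12-gon of circumradius √(10.5²−5²) = 9.233 (perimeter = 2·12·9.233·sin(180°/12) = 57.35 mm); After the difference (first − rest): starting from the 30×25.5 cube, the r=10.5 sphere at (9.5, -0.5) partially overlaps it — only the 118.71 mm² overlap (of its 255.75 mm²) is removed, clipping the outline — boundary = 120.44 mm. Overall, the cross-section is a single solid region. Total boundary length (outer) = 120.44 mm.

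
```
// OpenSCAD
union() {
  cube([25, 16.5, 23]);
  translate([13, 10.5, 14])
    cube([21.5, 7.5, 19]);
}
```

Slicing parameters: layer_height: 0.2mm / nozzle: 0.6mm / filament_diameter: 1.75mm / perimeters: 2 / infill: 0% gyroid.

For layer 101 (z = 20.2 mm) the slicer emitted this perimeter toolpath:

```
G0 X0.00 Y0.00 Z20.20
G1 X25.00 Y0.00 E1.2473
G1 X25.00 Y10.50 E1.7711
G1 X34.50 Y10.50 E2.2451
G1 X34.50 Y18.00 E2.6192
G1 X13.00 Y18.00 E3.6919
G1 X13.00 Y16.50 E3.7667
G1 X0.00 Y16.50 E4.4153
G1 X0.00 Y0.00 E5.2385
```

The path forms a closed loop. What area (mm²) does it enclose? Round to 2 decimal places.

501.75 mm²

Apply the shoelace formula to the sequence of (X, Y) vertices; enclosed area = 501.75 mm².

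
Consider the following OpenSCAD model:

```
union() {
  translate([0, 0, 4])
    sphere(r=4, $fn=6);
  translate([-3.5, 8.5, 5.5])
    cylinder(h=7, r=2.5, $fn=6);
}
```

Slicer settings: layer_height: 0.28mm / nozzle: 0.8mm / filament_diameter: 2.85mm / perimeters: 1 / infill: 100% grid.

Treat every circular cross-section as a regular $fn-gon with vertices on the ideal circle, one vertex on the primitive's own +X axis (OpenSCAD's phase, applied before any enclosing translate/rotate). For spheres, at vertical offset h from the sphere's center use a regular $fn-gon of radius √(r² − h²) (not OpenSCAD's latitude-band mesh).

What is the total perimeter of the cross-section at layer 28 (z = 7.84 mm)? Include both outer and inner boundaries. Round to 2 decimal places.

At z = 7.84 mm: the r=4 sphere slices to a regular 6-gon of circumradius 1.120 (√(r²−h²) with h=3.84 from center) (perimeter = 2·6·1.120·sin(180°/6) = 6.72 mm); the r=2.5 cylinder at (-3.5, 8.5) contributes a regular 6-gon of circumradius 2.5 (perimeter = 2·6·2.500·sin(180°/6) = 15.00 mm); Merging all regions: the 2 present regions are separate (no shared area or edge), so areas and boundary lengths simply add and each stays a separate island — boundary = 21.72 mm. Overall, the cross-section has 2 separate islands. Total boundary length (outer) = 21.72 mm.

21.72 mm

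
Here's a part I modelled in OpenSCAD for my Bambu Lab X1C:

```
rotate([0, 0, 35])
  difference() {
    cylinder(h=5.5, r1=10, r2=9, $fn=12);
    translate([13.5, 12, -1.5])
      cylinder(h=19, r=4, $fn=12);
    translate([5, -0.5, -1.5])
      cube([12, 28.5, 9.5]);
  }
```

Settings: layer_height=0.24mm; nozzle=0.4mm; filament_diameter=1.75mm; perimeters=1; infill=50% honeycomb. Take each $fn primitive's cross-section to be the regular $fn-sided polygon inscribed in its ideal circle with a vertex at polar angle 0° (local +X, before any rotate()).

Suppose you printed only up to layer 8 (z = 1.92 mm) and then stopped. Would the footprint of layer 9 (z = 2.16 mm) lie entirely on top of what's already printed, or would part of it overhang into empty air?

Compare the two slices. At z = 1.92: the cone: at t=0.349 of its height the radius interpolates to r₁+(r₂−r₁)t = 9.651, giving a regular 12-gon of that circumradius (area = (12/2)·9.651²·sin(360°/12) = 279.42 mm²); the r=4 cylinder at (13.5, 12) contributes a regular 12-gon of circumradius 4 (area = (12/2)·4.000²·sin(360°/12) = 48.00 mm²); the cube at (5, -0.5) (footprint 12×28.5) is included at this height (area 342.00 mm²); Subtracting the remaining from the first: starting from the cone (279.42 mm²), the r=4 cylinder at (13.5, 12) misses the remaining region (no effect); the 12×28.5 cube at (5, -0.5) partially overlaps it — only the 27.25 mm² overlap (of its 342.00 mm²) is removed, clipping the outline — area = 252.17 mm²; (whole slice rotated 35° about Z — lengths, areas and connectivity unchanged). At z = 2.16: the cone contributes a regular 12-gon of circumradius 9.607 (interpolated between r1=10 and r2=9 at t=0.393) (area = (12/2)·9.607²·sin(360°/12) = 276.90 mm²); the r=4 cylinder at (13.5, 12) gives a regular 12-gon of circumradius 4 (constant along its height) (area = (12/2)·4.000²·sin(360°/12) = 48.00 mm²); the cube at (5, -0.5) is present — its section is the full 12×28.5 rectangle (area 342.00 mm²); Subtracting the remaining from the first: starting from the cone (276.90 mm²), the r=4 cylinder at (13.5, 12) misses the remaining region (no effect); the 12×28.5 cube at (5, -0.5) partially overlaps it — only the 26.82 mm² overlap (of its 342.00 mm²) is removed, clipping the outline — area = 250.08 mm²; (rotated 35° about Z; rotation is an isometry so areas/perimeters/island counts are preserved). Checking containment: the cross-section at z = 2.16 is a subset of the cross-section at z = 1.92.

entirely on top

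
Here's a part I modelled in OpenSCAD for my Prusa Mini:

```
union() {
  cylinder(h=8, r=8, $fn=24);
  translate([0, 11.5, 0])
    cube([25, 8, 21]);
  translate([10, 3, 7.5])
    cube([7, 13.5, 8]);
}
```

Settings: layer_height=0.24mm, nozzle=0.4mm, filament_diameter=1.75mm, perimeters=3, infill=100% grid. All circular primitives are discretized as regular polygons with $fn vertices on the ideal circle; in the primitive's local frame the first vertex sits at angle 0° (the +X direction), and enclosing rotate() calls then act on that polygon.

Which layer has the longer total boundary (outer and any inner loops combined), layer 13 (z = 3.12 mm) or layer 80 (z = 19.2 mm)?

Layer 13 (z = 3.12): the r=8 cylinder contributes a regular 24-gon of circumradius 8 (perimeter = 2·24·8.000·sin(180°/24) = 50.12 mm); the cube at (0, 11.5) (footprint 25×8) is included at this height (perimeter 66.00 mm); the cube at (10, 3) is absent (z outside [7.5, 15.5]); Merging all regions: the 2 present regions are separate (no shared area or edge), so areas and boundary lengths simply add and each stays a separate island — boundary = 116.12 mm. So its perimeter = 116.12 mm. Layer 80 (z = 19.2): the cylinder does not reach this height (z outside [0, 8]); the 25×8 cube at (0, 11.5) contributes its full rectangle (perimeter 66.00 mm); the cube at (10, 3) does not reach this height (z outside [7.5, 15.5]); Combining (union): only the 25×8 cube at (0, 11.5) is present, so the union is just that shape — boundary = 66.00 mm. So its perimeter = 66.00 mm. Layer 13 is larger (116.12 vs 66.00 mm).

layer 13 (z = 3.12 mm)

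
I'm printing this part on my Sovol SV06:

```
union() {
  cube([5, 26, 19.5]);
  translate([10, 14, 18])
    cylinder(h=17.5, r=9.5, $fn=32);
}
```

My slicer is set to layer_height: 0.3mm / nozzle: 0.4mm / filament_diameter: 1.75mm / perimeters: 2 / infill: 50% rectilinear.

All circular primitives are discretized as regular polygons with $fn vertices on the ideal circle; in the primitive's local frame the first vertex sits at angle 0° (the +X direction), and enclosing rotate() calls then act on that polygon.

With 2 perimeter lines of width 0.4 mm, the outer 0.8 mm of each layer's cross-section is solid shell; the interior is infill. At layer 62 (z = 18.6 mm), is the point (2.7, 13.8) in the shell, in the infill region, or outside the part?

infill

At z = 18.6 mm: the 5×26 cube contributes its full rectangle; the r=9.5 cylinder at (10, 14) contributes a regular 32-gon of circumradius 9.5; Combining (union): the regions partially overlap (shared area 50.78 mm²), so overlapping operands fuse into one piece — 1 connected region. Overall, the cross-section is a single solid region. The nearest boundary edge runs (0.00, 0.00)→(0.00, 26.00); distance from the point to it = 2.70 mm. The point is inside the cross-section and 2.70 mm from the nearest boundary — more than the 0.8 mm shell width (2 × 0.4), so it's in the infill interior.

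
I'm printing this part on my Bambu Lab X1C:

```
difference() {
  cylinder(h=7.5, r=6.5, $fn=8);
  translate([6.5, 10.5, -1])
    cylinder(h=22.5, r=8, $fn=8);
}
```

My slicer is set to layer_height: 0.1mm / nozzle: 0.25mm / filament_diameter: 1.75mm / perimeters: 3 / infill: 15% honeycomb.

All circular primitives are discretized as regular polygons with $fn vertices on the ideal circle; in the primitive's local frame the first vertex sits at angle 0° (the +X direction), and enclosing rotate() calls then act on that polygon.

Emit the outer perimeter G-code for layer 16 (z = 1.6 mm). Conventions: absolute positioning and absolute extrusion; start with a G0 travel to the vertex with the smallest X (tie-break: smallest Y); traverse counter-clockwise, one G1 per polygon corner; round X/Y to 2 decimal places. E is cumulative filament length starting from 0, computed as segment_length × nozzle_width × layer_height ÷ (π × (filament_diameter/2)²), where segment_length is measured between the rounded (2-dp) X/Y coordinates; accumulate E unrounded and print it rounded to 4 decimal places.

At z = 1.6 mm: the cylinder: section is a regular 8-gon, circumradius r=6.5; the r=8 cylinder at (6.5, 10.5) gives a regular 8-gon of circumradius 8 (constant along its height); Subtracting the remaining from the first: starting from the r=6.5 cylinder, the r=8 cylinder at (6.5, 10.5) partially overlaps it — only the 5.76 mm² overlap (of its 181.02 mm²) is removed, clipping the outline — 1 connected region. The outline is a single polygon with 10 vertices. Extrusion per mm of travel: 0.25 × 0.1 / (π × 0.875²) = 0.010394. Accumulating E over each segment gives final E = 0.4138.

G0 X-6.50 Y0.00 Z1.60
G1 X-4.60 Y-4.60 E0.0517
G1 X0.00 Y-6.50 E0.1035
G1 X4.60 Y-4.60 E0.1552
G1 X6.50 Y0.00 E0.2069
G1 X5.25 Y3.02 E0.2409
G1 X0.84 Y4.84 E0.2905
G1 X0.19 Y6.42 E0.3082
G1 X0.00 Y6.50 E0.3104
G1 X-4.60 Y4.60 E0.3621
G1 X-6.50 Y0.00 E0.4138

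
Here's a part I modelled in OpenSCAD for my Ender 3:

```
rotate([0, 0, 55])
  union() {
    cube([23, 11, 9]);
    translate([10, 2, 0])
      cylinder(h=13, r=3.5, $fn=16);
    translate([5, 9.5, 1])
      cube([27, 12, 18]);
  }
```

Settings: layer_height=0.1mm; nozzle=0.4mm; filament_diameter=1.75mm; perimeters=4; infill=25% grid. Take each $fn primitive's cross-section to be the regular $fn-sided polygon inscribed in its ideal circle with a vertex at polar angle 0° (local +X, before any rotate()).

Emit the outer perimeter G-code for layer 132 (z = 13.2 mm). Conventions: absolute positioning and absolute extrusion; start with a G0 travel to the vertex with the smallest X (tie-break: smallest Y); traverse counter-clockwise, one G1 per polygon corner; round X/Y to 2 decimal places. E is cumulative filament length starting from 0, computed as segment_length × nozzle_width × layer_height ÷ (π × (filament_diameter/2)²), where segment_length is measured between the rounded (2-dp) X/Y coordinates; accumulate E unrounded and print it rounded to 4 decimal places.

G0 X-14.74 Y16.43 Z13.20
G1 X-4.91 Y9.54 E0.1996
G1 X10.57 Y31.66 E0.6486
G1 X0.74 Y38.54 E0.8482
G1 X-14.74 Y16.43 E1.2970

At z = 13.2 mm: the cube is not intersected at this z (z outside [0, 9]); the cylinder at (10, 2) is not intersected at this z (z outside [0, 13]); the cube at (5, 9.5) (footprint 27×12) is included at this height; Taking the union: only the 27×12 cube at (5, 9.5) is present, so the union is just that shape — 1 connected region; (whole slice rotated 55° about Z — lengths, areas and connectivity unchanged). The outline is a single polygon with 4 vertices. Extrusion per mm of travel: 0.4 × 0.1 / (π × 0.875²) = 0.016630. Accumulating E over each segment gives final E = 1.2970.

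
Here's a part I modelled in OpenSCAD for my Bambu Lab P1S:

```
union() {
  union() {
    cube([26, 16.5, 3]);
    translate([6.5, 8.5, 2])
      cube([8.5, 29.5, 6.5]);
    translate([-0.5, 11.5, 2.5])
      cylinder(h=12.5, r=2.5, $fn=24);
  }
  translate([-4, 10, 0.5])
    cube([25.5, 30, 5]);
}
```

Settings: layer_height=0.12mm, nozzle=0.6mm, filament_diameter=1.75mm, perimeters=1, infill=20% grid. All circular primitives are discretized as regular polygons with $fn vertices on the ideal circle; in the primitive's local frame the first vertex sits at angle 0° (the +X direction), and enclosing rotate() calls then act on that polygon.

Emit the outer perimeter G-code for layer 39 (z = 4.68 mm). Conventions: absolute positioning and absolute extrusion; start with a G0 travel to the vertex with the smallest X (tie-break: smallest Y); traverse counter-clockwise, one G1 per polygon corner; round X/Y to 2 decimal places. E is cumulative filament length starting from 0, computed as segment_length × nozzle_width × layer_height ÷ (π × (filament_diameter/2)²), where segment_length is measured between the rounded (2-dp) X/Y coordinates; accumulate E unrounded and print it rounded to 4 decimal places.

G0 X-4.00 Y10.00 Z4.68
G1 X-2.47 Y10.00 E0.0458
G1 X-2.27 Y9.73 E0.0559
G1 X-1.75 Y9.33 E0.0755
G1 X-1.15 Y9.09 E0.0948
G1 X-0.50 Y9.00 E0.1145
G1 X0.15 Y9.09 E0.1341
G1 X0.75 Y9.33 E0.1535
G1 X1.27 Y9.73 E0.1731
G1 X1.47 Y10.00 E0.1832
G1 X6.50 Y10.00 E0.3337
G1 X6.50 Y8.50 E0.3786
G1 X15.00 Y8.50 E0.6331
G1 X15.00 Y10.00 E0.6780
G1 X21.50 Y10.00 E0.8725
G1 X21.50 Y40.00 E1.7706
G1 X-4.00 Y40.00 E2.5339
G1 X-4.00 Y10.00 E3.4319

At z = 4.68 mm: the cube is absent (z outside [0, 3]); the cube at (6.5, 8.5) is present — its section is the full 8.5×29.5 rectangle; the r=2.5 cylinder at (-0.5, 11.5) contributes a regular 24-gon of circumradius 2.5; Merging all regions: the 2 present regions are separate (no shared area or edge), so areas and boundary lengths simply add and each stays a separate island — 2 connected regions; the cube at (-4, 10) is present — its section is the full 25.5×30 rectangle; Merging all regions: the regions partially overlap (shared area 254.68 mm²), so overlapping operands fuse into one piece — 1 connected region. The outline is a single polygon with 17 vertices. Extrusion per mm of travel: 0.6 × 0.12 / (π × 0.875²) = 0.029934. Accumulating E over each segment gives final E = 3.4319.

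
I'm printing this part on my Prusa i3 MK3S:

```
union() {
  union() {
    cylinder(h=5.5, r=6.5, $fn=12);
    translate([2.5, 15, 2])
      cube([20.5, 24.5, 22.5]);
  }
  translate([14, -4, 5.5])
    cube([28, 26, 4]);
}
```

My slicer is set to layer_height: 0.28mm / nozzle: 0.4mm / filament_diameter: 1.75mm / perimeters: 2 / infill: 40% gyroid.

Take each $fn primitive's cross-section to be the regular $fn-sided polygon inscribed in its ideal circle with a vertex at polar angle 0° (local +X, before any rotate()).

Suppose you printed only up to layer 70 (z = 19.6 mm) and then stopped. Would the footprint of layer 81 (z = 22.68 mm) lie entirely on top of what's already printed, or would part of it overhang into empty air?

Compare the two slices. At z = 19.6: the cylinder is absent (z outside [0, 5.5]); the 20.5×24.5 cube at (2.5, 15) contributes its full rectangle (area 502.25 mm²); Merging all regions: only the 20.5×24.5 cube at (2.5, 15) is present, so the union is just that shape — area = 502.25 mm²; the cube at (14, -4) is absent (z outside [5.5, 9.5]); Combining (union): only the result so far is present, so the union is just that shape — area = 502.25 mm². At z = 22.68: the cylinder is not intersected at this z (z outside [0, 5.5]); the cube at (2.5, 15) is present — its section is the full 20.5×24.5 rectangle (area 502.25 mm²); Combining (union): only the 20.5×24.5 cube at (2.5, 15) is present, so the union is just that shape — area = 502.25 mm²; the cube at (14, -4) is absent (z outside [5.5, 9.5]); Combining (union): only the result so far is present, so the union is just that shape — area = 502.25 mm². Checking containment: the cross-section at z = 22.68 is a subset of the cross-section at z = 19.6.

entirely on top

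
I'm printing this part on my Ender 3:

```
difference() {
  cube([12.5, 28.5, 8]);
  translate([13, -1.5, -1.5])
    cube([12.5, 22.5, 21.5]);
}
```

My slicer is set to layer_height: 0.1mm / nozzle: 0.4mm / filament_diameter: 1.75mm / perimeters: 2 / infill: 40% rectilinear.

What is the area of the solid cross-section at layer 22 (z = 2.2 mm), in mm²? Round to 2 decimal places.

356.25 mm²

At z = 2.2 mm: the 12.5×28.5 cube contributes its full rectangle (area 356.25 mm²); the cube at (13, -1.5) is present — its section is the full 12.5×22.5 rectangle (area 281.25 mm²); Subtracting the remaining from the first: starting from the 12.5×28.5 cube (356.25 mm²), the 12.5×22.5 cube at (13, -1.5) misses the remaining region (no effect) — area = 356.25 mm². Overall, the cross-section is a single solid region. Net area = 356.25 mm².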